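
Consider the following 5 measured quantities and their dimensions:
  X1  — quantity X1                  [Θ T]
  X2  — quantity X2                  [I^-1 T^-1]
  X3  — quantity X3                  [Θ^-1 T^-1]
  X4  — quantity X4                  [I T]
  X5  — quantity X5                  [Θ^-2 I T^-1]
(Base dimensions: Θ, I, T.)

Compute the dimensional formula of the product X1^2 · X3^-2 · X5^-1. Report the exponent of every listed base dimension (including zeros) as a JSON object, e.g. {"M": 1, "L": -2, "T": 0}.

Exponent matrix [Θ,I,T] × [X1,X2,X3,X4,X5]:
  Θ: [ 1  0 -1  0 -2]
  I: [ 0 -1  0  1  1]
  T: [ 1 -1 -1  1 -1]
  [Θ]: (2)·1+(-2)·-1+(-1)·-2 = 6
  [I]: (2)·0+(-2)·0+(-1)·1 = -1
  [T]: (2)·1+(-2)·-1+(-1)·-1 = 5
⇒ Θ^6 I^-1 T^5

{"Θ": 6, "I": -1, "T": 5}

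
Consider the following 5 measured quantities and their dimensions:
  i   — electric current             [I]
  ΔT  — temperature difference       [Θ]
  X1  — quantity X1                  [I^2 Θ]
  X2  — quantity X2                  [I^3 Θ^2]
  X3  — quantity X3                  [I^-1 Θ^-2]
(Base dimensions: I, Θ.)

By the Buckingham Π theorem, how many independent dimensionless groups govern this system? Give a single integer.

Write exponents as rows I,Θ / cols i,ΔT,X1,X2,X3:
  I: [ 1  0  2  3 -1]
  Θ: [ 0  1  1  2 -2]
Row reduction gives pivot columns i,ΔT; rank = 2
Π count = n − r = 5 − 2 = 3

3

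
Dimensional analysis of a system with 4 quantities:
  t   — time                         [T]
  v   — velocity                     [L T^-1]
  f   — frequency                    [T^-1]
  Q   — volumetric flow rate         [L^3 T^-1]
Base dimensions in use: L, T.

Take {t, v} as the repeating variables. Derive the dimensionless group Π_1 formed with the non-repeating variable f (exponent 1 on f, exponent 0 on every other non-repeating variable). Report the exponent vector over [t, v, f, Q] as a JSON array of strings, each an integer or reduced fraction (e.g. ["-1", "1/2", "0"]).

Write exponents as rows L,T / cols t,v,f,Q:
  L: [ 0  1  0  3]
  T: [ 1 -1 -1 -1]
RREF → pivots at {t,v} ⇒ r = 2
Pivot set = {t,v}, free = {f,Q}
RREF:
  r0: [   1    0   -1    2]
  r1: [   0    1    0    3]
Fix exponent of f at 1, Q at 0; solve each RREF row for its pivot's exponent:
  r0: exp(t) + (-1)·1 = 0 ⇒ exp(t) = 1
  r1: exp(v) + (0)·1 = 0 ⇒ exp(v) = 0
Π_1 = t · f

["1", "0", "1", "0"]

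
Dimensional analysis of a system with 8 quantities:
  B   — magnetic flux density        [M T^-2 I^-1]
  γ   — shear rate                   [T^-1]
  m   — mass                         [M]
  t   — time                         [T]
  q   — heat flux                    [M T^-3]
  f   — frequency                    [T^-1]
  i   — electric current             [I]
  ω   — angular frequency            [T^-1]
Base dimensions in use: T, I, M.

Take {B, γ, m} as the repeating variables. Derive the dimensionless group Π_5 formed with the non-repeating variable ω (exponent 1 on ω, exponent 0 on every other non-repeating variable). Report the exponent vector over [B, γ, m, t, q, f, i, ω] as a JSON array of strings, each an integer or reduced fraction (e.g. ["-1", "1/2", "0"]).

["0", "-1", "0", "0", "0", "0", "0", "1"]

Exponent matrix [T,I,M] × [B,γ,m,t,q,f,i,ω]:
  T: [-2 -1  0  1 -3 -1  0 -1]
  I: [-1  0  0  0  0  0  1  0]
  M: [ 1  0  1  0  1  0  0  0]
Echelon form has 3 nonzero rows (pivots: B,γ,m)
Pivot set = {B,γ,m}, free = {t,q,f,i,ω}
RREF:
  r0: [   1    0    0    0    0    0   -1    0]
  r1: [   0    1    0   -1    3    1    2    1]
  r2: [   0    0    1    0    1    0    1    0]
Fix exponent of ω at 1, t at 0, q at 0, f at 0, i at 0; solve each RREF row for its pivot's exponent:
  r0: exp(B) + (0)·1 = 0 ⇒ exp(B) = 0
  r1: exp(γ) + (1)·1 = 0 ⇒ exp(γ) = -1
  r2: exp(m) + (0)·1 = 0 ⇒ exp(m) = 0
Π_5 = γ^-1 · ω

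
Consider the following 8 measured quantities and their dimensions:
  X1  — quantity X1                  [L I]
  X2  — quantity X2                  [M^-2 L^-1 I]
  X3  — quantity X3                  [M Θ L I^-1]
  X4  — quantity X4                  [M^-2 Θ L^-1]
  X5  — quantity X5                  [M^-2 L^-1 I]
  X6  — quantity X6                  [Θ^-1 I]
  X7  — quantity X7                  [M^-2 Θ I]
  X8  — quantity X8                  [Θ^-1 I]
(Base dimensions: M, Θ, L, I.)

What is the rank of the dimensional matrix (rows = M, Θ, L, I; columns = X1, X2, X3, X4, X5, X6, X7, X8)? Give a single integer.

Dimensional matrix (M×Θ×L×I by X1×X2×X3×X4×X5×X6×X7×X8):
  M: [ 0 -2  1 -2 -2  0 -2  0]
  Θ: [ 0  0  1  1  0 -1  1 -1]
  L: [ 1 -1  1 -1 -1  0  0  0]
  I: [ 1  1 -1  0  1  1  1  1]
Echelon form has 3 nonzero rows (pivots: X1,X2,X3)

3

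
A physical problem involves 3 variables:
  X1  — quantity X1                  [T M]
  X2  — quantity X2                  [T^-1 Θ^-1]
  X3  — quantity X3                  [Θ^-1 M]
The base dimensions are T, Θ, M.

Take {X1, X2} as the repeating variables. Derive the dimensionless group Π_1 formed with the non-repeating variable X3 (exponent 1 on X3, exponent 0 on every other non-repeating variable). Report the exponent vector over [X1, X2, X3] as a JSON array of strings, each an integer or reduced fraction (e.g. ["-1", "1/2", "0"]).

["-1", "-1", "1"]

Exponent matrix [T,Θ,M] × [X1,X2,X3]:
  T: [ 1 -1  0]
  Θ: [ 0 -1 -1]
  M: [ 1  0  1]
Echelon form has 2 nonzero rows (pivots: X1,X2)
Repeat: X1,X2; free: X3
RREF:
  r0: [   1    0    1]
  r1: [   0    1    1]
  r2: [   0    0    0]
Fix exponent of X3 at 1; solve each RREF row for its pivot's exponent:
  r0: exp(X1) + (1)·1 = 0 ⇒ exp(X1) = -1
  r1: exp(X2) + (1)·1 = 0 ⇒ exp(X2) = -1
Π_1 = X1^-1 · X2^-1 · X3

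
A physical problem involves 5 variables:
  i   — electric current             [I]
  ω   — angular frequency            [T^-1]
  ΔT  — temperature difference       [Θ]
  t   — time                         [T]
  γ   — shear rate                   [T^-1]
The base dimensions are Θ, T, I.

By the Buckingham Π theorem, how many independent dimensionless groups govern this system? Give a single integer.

Dimensional matrix (Θ×T×I by i×ω×ΔT×t×γ):
  Θ: [ 0  0  1  0  0]
  T: [ 0 -1  0  1 -1]
  I: [ 1  0  0  0  0]
Row reduction gives pivot columns i,ω,ΔT; rank = 3
n=5, r=3 ⇒ 2 dimensionless groups

2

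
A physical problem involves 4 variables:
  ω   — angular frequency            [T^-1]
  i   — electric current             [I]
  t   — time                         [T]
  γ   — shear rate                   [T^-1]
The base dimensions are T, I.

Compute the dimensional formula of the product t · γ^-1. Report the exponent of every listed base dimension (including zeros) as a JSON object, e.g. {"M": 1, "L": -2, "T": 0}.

Dimensional matrix (T×I by ω×i×t×γ):
  T: [-1  0  1 -1]
  I: [ 0  1  0  0]
  [T]: (1)·1+(-1)·-1 = 2
  [I]: (1)·0+(-1)·0 = 0
⇒ T^2

{"T": 2, "I": 0}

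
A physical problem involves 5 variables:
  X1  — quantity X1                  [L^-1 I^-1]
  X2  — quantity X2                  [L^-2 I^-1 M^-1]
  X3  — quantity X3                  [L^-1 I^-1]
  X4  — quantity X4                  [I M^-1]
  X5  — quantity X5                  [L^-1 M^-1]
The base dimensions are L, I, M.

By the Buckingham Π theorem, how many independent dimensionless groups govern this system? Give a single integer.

Exponent matrix [L,I,M] × [X1,X2,X3,X4,X5]:
  L: [-1 -2 -1  0 -1]
  I: [-1 -1 -1  1  0]
  M: [ 0 -1  0 -1 -1]
Row reduction gives pivot columns X1,X2; rank = 2
n=5, r=2 ⇒ 3 dimensionless groups

3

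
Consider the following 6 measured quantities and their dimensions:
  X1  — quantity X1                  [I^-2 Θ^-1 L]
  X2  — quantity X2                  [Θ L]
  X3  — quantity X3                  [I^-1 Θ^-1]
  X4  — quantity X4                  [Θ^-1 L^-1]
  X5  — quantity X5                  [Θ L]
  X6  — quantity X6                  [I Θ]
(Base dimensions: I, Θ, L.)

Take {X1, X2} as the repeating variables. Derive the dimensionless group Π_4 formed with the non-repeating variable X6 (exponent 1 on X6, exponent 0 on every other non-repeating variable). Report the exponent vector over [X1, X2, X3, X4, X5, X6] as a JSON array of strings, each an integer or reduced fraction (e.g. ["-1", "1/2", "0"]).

Write exponents as rows I,Θ,L / cols X1,X2,X3,X4,X5,X6:
  I: [-2  0 -1  0  0  1]
  Θ: [-1  1 -1 -1  1  1]
  L: [ 1  1  0 -1  1  0]
Row reduction gives pivot columns X1,X2; rank = 2
Repeat: X1,X2; free: X3,X4,X5,X6
RREF:
  r0: [   1    0  1/2    0    0 -1/2]
  r1: [   0    1 -1/2   -1    1  1/2]
  r2: [   0    0    0    0    0    0]
Fix exponent of X6 at 1, X3 at 0, X4 at 0, X5 at 0; solve each RREF row for its pivot's exponent:
  r0: exp(X1) + (-1/2)·1 = 0 ⇒ exp(X1) = 1/2
  r1: exp(X2) + (1/2)·1 = 0 ⇒ exp(X2) = -1/2
Π_4 = X1^(1/2) · X2^(-1/2) · X6

["1/2", "-1/2", "0", "0", "0", "1"]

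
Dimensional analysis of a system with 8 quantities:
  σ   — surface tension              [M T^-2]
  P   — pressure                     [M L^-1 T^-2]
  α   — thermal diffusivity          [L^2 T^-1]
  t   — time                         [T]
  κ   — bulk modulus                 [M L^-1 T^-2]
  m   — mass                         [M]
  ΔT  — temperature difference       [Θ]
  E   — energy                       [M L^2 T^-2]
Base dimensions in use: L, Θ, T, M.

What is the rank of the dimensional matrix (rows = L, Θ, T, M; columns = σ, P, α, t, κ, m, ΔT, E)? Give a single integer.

Exponent matrix [L,Θ,T,M] × [σ,P,α,t,κ,m,ΔT,E]:
  L: [ 0 -1  2  0 -1  0  0  2]
  Θ: [ 0  0  0  0  0  0  1  0]
  T: [-2 -2 -1  1 -2  0  0 -2]
  M: [ 1  1  0  0  1  1  0  1]
Echelon form has 4 nonzero rows (pivots: σ,P,α,ΔT)

4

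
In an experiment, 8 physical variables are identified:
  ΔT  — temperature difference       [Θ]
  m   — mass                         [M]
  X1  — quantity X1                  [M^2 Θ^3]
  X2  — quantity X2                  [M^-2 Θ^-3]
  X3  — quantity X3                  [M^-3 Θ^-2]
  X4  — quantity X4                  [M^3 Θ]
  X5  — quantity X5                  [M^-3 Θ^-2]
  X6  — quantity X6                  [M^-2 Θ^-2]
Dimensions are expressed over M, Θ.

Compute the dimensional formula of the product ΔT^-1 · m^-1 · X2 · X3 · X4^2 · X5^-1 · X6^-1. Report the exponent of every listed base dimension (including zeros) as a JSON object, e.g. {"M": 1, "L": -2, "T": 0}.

Dimensional matrix (M×Θ by ΔT×m×X1×X2×X3×X4×X5×X6):
  M: [ 0  1  2 -2 -3  3 -3 -2]
  Θ: [ 1  0  3 -3 -2  1 -2 -2]
  [M]: (-1)·0+(-1)·1+(1)·-2+(1)·-3+(2)·3+(-1)·-3+(-1)·-2 = 5
  [Θ]: (-1)·1+(-1)·0+(1)·-3+(1)·-2+(2)·1+(-1)·-2+(-1)·-2 = 0
⇒ M^5

{"M": 5, "Θ": 0}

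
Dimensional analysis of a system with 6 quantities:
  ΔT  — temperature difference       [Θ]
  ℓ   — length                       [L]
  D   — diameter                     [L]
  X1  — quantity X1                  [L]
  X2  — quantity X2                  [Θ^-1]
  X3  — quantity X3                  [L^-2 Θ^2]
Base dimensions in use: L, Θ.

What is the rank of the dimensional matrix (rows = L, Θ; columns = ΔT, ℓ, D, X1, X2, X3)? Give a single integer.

Write exponents as rows L,Θ / cols ΔT,ℓ,D,X1,X2,X3:
  L: [ 0  1  1  1  0 -2]
  Θ: [ 1  0  0  0 -1  2]
Row reduction gives pivot columns ΔT,ℓ; rank = 2

2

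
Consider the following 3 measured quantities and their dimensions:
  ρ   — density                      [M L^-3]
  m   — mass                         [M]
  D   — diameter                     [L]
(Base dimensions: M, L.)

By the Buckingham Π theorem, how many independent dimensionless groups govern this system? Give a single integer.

Dimensional matrix (M×L by ρ×m×D):
  M: [ 1  1  0]
  L: [-3  0  1]
Echelon form has 2 nonzero rows (pivots: ρ,m)
n=3, r=2 ⇒ 1 dimensionless group

1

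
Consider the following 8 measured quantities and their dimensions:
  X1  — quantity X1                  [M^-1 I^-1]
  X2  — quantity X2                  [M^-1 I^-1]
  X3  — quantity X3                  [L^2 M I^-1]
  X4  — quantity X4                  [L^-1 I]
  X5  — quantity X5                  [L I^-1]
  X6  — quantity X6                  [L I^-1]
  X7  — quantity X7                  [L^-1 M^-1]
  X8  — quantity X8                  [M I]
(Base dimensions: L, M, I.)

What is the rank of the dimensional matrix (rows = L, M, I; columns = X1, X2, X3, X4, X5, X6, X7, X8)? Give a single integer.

Exponent matrix [L,M,I] × [X1,X2,X3,X4,X5,X6,X7,X8]:
  L: [ 0  0  2 -1  1  1 -1  0]
  M: [-1 -1  1  0  0  0 -1  1]
  I: [-1 -1 -1  1 -1 -1  0  1]
Row reduction gives pivot columns X1,X3; rank = 2

2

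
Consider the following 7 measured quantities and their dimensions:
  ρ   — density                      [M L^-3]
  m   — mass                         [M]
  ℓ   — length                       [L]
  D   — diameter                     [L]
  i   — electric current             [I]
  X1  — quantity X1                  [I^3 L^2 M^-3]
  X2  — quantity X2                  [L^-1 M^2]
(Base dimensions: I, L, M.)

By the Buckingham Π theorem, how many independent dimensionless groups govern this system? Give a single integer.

4

Write exponents as rows I,L,M / cols ρ,m,ℓ,D,i,X1,X2:
  I: [ 0  0  0  0  1  3  0]
  L: [-3  0  1  1  0  2 -1]
  M: [ 1  1  0  0  0 -3  2]
Echelon form has 3 nonzero rows (pivots: ρ,m,i)
Π count = n − r = 7 − 3 = 4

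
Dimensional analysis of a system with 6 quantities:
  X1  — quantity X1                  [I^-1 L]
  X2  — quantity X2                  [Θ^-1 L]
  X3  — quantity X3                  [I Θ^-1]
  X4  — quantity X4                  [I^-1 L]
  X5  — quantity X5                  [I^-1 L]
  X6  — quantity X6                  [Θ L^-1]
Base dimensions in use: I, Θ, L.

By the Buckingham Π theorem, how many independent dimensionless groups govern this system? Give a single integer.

Exponent matrix [I,Θ,L] × [X1,X2,X3,X4,X5,X6]:
  I: [-1  0  1 -1 -1  0]
  Θ: [ 0 -1 -1  0  0  1]
  L: [ 1  1  0  1  1 -1]
Echelon form has 2 nonzero rows (pivots: X1,X2)
Π count = n − r = 6 − 2 = 4

4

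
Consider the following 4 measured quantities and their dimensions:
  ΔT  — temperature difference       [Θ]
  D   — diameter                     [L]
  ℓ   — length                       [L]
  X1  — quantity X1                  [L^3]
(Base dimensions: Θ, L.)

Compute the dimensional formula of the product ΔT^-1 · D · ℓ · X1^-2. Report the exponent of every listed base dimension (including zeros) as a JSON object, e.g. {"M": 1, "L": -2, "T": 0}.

Write exponents as rows Θ,L / cols ΔT,D,ℓ,X1:
  Θ: [ 1  0  0  0]
  L: [ 0  1  1  3]
  [Θ]: (-1)·1+(1)·0+(1)·0+(-2)·0 = -1
  [L]: (-1)·0+(1)·1+(1)·1+(-2)·3 = -4
⇒ Θ^-1 L^-4

{"Θ": -1, "L": -4}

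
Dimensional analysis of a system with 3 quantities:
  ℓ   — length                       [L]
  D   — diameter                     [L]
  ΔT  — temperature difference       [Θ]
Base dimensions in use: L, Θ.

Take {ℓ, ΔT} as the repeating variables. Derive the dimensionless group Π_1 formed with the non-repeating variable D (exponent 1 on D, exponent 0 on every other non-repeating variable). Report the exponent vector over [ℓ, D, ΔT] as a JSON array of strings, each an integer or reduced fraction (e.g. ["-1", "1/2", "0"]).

["-1", "1", "0"]

Exponent matrix [L,Θ] × [ℓ,D,ΔT]:
  L: [ 1  1  0]
  Θ: [ 0  0  1]
Row reduction gives pivot columns ℓ,ΔT; rank = 2
Pivot set = {ℓ,ΔT}, free = {D}
RREF:
  r0: [   1    1    0]
  r1: [   0    0    1]
Fix exponent of D at 1; solve each RREF row for its pivot's exponent:
  r0: exp(ℓ) + (1)·1 = 0 ⇒ exp(ℓ) = -1
  r1: exp(ΔT) + (0)·1 = 0 ⇒ exp(ΔT) = 0
Π_1 = ℓ^-1 · D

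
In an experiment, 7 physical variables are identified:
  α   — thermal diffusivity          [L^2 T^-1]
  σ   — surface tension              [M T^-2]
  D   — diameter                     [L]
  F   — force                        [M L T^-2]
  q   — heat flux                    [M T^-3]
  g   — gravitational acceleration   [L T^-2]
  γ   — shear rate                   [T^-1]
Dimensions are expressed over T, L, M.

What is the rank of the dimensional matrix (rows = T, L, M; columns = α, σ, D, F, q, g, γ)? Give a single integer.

3

Exponent matrix [T,L,M] × [α,σ,D,F,q,g,γ]:
  T: [-1 -2  0 -2 -3 -2 -1]
  L: [ 2  0  1  1  0  1  0]
  M: [ 0  1  0  1  1  0  0]
Echelon form has 3 nonzero rows (pivots: α,σ,D)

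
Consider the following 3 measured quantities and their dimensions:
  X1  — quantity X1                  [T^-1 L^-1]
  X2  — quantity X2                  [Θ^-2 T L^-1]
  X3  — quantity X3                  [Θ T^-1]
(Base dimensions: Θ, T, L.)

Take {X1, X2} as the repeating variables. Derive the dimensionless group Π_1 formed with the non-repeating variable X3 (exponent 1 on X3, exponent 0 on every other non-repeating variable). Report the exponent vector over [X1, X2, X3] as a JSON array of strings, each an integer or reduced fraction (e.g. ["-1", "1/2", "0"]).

Dimensional matrix (Θ×T×L by X1×X2×X3):
  Θ: [ 0 -2  1]
  T: [-1  1 -1]
  L: [-1 -1  0]
RREF → pivots at {X1,X2} ⇒ r = 2
Pivot set = {X1,X2}, free = {X3}
RREF:
  r0: [   1    0  1/2]
  r1: [   0    1 -1/2]
  r2: [   0    0    0]
Fix exponent of X3 at 1; solve each RREF row for its pivot's exponent:
  r0: exp(X1) + (1/2)·1 = 0 ⇒ exp(X1) = -1/2
  r1: exp(X2) + (-1/2)·1 = 0 ⇒ exp(X2) = 1/2
Π_1 = X1^(-1/2) · X2^(1/2) · X3

["-1/2", "1/2", "1"]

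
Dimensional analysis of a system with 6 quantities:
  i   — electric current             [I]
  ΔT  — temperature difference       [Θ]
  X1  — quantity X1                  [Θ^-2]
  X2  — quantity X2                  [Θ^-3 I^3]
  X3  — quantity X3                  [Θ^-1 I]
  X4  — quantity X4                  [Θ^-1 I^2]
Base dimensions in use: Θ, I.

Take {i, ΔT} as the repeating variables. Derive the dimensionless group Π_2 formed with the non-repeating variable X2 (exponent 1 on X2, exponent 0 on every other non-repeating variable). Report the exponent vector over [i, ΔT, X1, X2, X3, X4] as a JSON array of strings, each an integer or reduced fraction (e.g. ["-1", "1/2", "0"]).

["-3", "3", "0", "1", "0", "0"]

Write exponents as rows Θ,I / cols i,ΔT,X1,X2,X3,X4:
  Θ: [ 0  1 -2 -3 -1 -1]
  I: [ 1  0  0  3  1  2]
RREF → pivots at {i,ΔT} ⇒ r = 2
Pivot set = {i,ΔT}, free = {X1,X2,X3,X4}
RREF:
  r0: [   1    0    0    3    1    2]
  r1: [   0    1   -2   -3   -1   -1]
Fix exponent of X2 at 1, X1 at 0, X3 at 0, X4 at 0; solve each RREF row for its pivot's exponent:
  r0: exp(i) + (3)·1 = 0 ⇒ exp(i) = -3
  r1: exp(ΔT) + (-3)·1 = 0 ⇒ exp(ΔT) = 3
Π_2 = i^-3 · ΔT^3 · X2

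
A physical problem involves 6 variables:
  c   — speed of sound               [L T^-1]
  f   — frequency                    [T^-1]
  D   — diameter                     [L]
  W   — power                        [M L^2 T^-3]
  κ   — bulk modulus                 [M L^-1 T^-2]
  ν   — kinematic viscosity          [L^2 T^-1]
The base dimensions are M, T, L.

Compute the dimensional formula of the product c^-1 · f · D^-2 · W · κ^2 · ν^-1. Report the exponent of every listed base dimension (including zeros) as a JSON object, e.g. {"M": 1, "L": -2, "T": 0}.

Exponent matrix [M,T,L] × [c,f,D,W,κ,ν]:
  M: [ 0  0  0  1  1  0]
  T: [-1 -1  0 -3 -2 -1]
  L: [ 1  0  1  2 -1  2]
  [M]: (-1)·0+(1)·0+(-2)·0+(1)·1+(2)·1+(-1)·0 = 3
  [T]: (-1)·-1+(1)·-1+(-2)·0+(1)·-3+(2)·-2+(-1)·-1 = -6
  [L]: (-1)·1+(1)·0+(-2)·1+(1)·2+(2)·-1+(-1)·2 = -5
⇒ M^3 T^-6 L^-5

{"M": 3, "T": -6, "L": -5}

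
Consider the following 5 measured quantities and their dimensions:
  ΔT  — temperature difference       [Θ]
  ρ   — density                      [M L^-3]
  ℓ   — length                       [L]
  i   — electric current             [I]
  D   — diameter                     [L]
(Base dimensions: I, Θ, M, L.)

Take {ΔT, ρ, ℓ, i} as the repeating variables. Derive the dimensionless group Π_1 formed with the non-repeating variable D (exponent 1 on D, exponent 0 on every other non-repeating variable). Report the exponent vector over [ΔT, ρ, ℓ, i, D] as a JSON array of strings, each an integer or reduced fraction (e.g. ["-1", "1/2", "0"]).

Write exponents as rows I,Θ,M,L / cols ΔT,ρ,ℓ,i,D:
  I: [ 0  0  0  1  0]
  Θ: [ 1  0  0  0  0]
  M: [ 0  1  0  0  0]
  L: [ 0 -3  1  0  1]
Echelon form has 4 nonzero rows (pivots: ΔT,ρ,ℓ,i)
Repeat: ΔT,ρ,ℓ,i; free: D
RREF:
  r0: [   1    0    0    0    0]
  r1: [   0    1    0    0    0]
  r2: [   0    0    1    0    1]
  r3: [   0    0    0    1    0]
Fix exponent of D at 1; solve each RREF row for its pivot's exponent:
  r0: exp(ΔT) + (0)·1 = 0 ⇒ exp(ΔT) = 0
  r1: exp(ρ) + (0)·1 = 0 ⇒ exp(ρ) = 0
  r2: exp(ℓ) + (1)·1 = 0 ⇒ exp(ℓ) = -1
  r3: exp(i) + (0)·1 = 0 ⇒ exp(i) = 0
Π_1 = ℓ^-1 · D

["0", "0", "-1", "0", "1"]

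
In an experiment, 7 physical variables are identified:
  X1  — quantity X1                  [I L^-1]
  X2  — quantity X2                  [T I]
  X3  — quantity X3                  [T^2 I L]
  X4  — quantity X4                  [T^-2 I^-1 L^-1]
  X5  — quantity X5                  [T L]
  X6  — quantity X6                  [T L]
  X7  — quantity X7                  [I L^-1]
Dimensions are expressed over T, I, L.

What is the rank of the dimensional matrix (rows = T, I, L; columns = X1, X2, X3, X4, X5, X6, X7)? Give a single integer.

2

Exponent matrix [T,I,L] × [X1,X2,X3,X4,X5,X6,X7]:
  T: [ 0  1  2 -2  1  1  0]
  I: [ 1  1  1 -1  0  0  1]
  L: [-1  0  1 -1  1  1 -1]
Echelon form has 2 nonzero rows (pivots: X1,X2)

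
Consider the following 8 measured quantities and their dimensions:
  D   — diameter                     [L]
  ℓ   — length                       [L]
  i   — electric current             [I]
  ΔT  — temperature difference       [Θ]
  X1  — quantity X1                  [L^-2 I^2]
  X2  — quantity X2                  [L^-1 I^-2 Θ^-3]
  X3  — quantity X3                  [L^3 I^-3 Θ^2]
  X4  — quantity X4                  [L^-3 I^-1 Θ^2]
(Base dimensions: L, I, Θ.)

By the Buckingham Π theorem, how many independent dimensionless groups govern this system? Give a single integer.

Dimensional matrix (L×I×Θ by D×ℓ×i×ΔT×X1×X2×X3×X4):
  L: [ 1  1  0  0 -2 -1  3 -3]
  I: [ 0  0  1  0  2 -2 -3 -1]
  Θ: [ 0  0  0  1  0 -3  2  2]
RREF → pivots at {D,i,ΔT} ⇒ r = 3
Π count = n − r = 8 − 3 = 5

5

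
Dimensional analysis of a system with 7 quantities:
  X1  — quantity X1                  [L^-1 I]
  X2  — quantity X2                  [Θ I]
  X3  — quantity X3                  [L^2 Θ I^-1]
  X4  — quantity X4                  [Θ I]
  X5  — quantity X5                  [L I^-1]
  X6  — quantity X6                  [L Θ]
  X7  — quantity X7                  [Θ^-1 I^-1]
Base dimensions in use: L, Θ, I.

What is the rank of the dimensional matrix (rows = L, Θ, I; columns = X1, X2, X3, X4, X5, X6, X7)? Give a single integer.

2

Write exponents as rows L,Θ,I / cols X1,X2,X3,X4,X5,X6,X7:
  L: [-1  0  2  0  1  1  0]
  Θ: [ 0  1  1  1  0  1 -1]
  I: [ 1  1 -1  1 -1  0 -1]
Echelon form has 2 nonzero rows (pivots: X1,X2)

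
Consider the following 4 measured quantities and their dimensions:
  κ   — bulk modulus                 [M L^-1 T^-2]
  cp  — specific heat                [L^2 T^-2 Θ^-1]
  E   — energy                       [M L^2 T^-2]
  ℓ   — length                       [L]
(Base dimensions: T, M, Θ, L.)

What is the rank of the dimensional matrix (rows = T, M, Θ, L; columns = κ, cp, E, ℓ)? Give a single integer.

3

Write exponents as rows T,M,Θ,L / cols κ,cp,E,ℓ:
  T: [-2 -2 -2  0]
  M: [ 1  0  1  0]
  Θ: [ 0 -1  0  0]
  L: [-1  2  2  1]
Row reduction gives pivot columns κ,cp,E; rank = 3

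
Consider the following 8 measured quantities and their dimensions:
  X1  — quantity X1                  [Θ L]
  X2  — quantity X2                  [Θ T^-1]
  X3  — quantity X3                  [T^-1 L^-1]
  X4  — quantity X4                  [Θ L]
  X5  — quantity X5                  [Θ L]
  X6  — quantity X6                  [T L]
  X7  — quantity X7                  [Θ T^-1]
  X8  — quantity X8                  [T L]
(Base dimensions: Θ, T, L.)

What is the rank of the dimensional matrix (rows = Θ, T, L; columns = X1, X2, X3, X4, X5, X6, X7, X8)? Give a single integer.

2

Write exponents as rows Θ,T,L / cols X1,X2,X3,X4,X5,X6,X7,X8:
  Θ: [ 1  1  0  1  1  0  1  0]
  T: [ 0 -1 -1  0  0  1 -1  1]
  L: [ 1  0 -1  1  1  1  0  1]
Echelon form has 2 nonzero rows (pivots: X1,X2)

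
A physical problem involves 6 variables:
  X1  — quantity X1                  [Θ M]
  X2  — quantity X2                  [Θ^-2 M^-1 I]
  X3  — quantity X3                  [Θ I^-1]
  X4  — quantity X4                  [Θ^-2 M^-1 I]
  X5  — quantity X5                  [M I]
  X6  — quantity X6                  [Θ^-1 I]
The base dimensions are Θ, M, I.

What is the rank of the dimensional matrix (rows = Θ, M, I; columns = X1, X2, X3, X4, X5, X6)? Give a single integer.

2

Exponent matrix [Θ,M,I] × [X1,X2,X3,X4,X5,X6]:
  Θ: [ 1 -2  1 -2  0 -1]
  M: [ 1 -1  0 -1  1  0]
  I: [ 0  1 -1  1  1  1]
RREF → pivots at {X1,X2} ⇒ r = 2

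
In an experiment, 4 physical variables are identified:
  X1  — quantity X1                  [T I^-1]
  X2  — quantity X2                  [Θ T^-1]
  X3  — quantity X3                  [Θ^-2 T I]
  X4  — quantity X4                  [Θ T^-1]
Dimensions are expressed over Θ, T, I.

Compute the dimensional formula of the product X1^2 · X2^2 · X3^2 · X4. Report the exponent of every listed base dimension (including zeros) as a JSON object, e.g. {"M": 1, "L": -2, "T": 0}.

{"Θ": -1, "T": 1, "I": 0}

Exponent matrix [Θ,T,I] × [X1,X2,X3,X4]:
  Θ: [ 0  1 -2  1]
  T: [ 1 -1  1 -1]
  I: [-1  0  1  0]
  [Θ]: (2)·0+(2)·1+(2)·-2+(1)·1 = -1
  [T]: (2)·1+(2)·-1+(2)·1+(1)·-1 = 1
  [I]: (2)·-1+(2)·0+(2)·1+(1)·0 = 0
⇒ Θ^-1 T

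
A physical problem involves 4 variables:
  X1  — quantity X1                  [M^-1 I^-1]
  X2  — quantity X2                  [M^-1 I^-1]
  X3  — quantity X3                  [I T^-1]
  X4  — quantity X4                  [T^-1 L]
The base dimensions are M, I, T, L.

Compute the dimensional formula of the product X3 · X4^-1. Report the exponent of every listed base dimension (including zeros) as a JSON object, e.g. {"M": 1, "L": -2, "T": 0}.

Exponent matrix [M,I,T,L] × [X1,X2,X3,X4]:
  M: [-1 -1  0  0]
  I: [-1 -1  1  0]
  T: [ 0  0 -1 -1]
  L: [ 0  0  0  1]
  [M]: (1)·0+(-1)·0 = 0
  [I]: (1)·1+(-1)·0 = 1
  [T]: (1)·-1+(-1)·-1 = 0
  [L]: (1)·0+(-1)·1 = -1
⇒ I L^-1

{"M": 0, "I": 1, "T": 0, "L": -1}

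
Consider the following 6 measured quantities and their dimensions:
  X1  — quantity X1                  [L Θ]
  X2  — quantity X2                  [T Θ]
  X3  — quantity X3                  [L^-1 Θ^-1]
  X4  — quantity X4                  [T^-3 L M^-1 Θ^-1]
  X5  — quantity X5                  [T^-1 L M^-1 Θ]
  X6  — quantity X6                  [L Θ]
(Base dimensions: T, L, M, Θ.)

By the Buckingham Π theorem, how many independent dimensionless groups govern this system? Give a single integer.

Exponent matrix [T,L,M,Θ] × [X1,X2,X3,X4,X5,X6]:
  T: [ 0  1  0 -3 -1  0]
  L: [ 1  0 -1  1  1  1]
  M: [ 0  0  0 -1 -1  0]
  Θ: [ 1  1 -1 -1  1  1]
Echelon form has 3 nonzero rows (pivots: X1,X2,X4)
6 vars − rank 3 = 3 Π groups

3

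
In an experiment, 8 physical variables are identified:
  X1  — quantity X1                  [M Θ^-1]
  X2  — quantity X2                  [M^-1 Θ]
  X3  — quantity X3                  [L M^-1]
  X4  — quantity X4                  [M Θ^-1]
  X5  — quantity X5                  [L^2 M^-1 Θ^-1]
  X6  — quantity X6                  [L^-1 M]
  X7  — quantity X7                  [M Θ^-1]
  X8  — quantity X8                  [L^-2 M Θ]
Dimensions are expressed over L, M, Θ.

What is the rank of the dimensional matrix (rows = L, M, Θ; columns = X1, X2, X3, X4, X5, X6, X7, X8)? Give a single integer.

2

Dimensional matrix (L×M×Θ by X1×X2×X3×X4×X5×X6×X7×X8):
  L: [ 0  0  1  0  2 -1  0 -2]
  M: [ 1 -1 -1  1 -1  1  1  1]
  Θ: [-1  1  0 -1 -1  0 -1  1]
Echelon form has 2 nonzero rows (pivots: X1,X3)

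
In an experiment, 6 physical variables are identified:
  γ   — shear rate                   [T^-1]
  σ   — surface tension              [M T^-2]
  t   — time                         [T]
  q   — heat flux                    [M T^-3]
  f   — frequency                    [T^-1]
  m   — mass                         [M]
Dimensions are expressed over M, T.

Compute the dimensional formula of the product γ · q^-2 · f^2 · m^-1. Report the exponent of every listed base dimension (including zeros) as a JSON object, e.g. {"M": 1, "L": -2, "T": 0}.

{"M": -3, "T": 3}

Dimensional matrix (M×T by γ×σ×t×q×f×m):
  M: [ 0  1  0  1  0  1]
  T: [-1 -2  1 -3 -1  0]
  [M]: (1)·0+(-2)·1+(2)·0+(-1)·1 = -3
  [T]: (1)·-1+(-2)·-3+(2)·-1+(-1)·0 = 3
⇒ M^-3 T^3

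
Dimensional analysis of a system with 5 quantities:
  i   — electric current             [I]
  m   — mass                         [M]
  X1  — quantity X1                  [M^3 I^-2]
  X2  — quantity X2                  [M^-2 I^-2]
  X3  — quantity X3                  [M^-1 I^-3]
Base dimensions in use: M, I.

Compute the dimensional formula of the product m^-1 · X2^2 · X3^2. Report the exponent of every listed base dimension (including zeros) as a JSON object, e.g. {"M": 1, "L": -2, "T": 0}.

Write exponents as rows M,I / cols i,m,X1,X2,X3:
  M: [ 0  1  3 -2 -1]
  I: [ 1  0 -2 -2 -3]
  [M]: (-1)·1+(2)·-2+(2)·-1 = -7
  [I]: (-1)·0+(2)·-2+(2)·-3 = -10
⇒ M^-7 I^-10

{"M": -7, "I": -10}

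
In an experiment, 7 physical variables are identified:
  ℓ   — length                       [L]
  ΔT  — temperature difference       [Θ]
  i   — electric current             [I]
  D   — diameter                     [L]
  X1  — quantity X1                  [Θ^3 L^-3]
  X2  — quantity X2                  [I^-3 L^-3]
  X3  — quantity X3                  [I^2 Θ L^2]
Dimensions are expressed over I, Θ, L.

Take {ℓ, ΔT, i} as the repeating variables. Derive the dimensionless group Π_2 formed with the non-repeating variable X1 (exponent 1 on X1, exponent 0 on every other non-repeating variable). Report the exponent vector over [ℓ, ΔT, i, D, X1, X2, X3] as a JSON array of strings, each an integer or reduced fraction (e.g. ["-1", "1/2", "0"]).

Exponent matrix [I,Θ,L] × [ℓ,ΔT,i,D,X1,X2,X3]:
  I: [ 0  0  1  0  0 -3  2]
  Θ: [ 0  1  0  0  3  0  1]
  L: [ 1  0  0  1 -3 -3  2]
Echelon form has 3 nonzero rows (pivots: ℓ,ΔT,i)
Repeat: ℓ,ΔT,i; free: D,X1,X2,X3
RREF:
  r0: [   1    0    0    1   -3   -3    2]
  r1: [   0    1    0    0    3    0    1]
  r2: [   0    0    1    0    0   -3    2]
Fix exponent of X1 at 1, D at 0, X2 at 0, X3 at 0; solve each RREF row for its pivot's exponent:
  r0: exp(ℓ) + (-3)·1 = 0 ⇒ exp(ℓ) = 3
  r1: exp(ΔT) + (3)·1 = 0 ⇒ exp(ΔT) = -3
  r2: exp(i) + (0)·1 = 0 ⇒ exp(i) = 0
Π_2 = ℓ^3 · ΔT^-3 · X1

["3", "-3", "0", "0", "1", "0", "0"]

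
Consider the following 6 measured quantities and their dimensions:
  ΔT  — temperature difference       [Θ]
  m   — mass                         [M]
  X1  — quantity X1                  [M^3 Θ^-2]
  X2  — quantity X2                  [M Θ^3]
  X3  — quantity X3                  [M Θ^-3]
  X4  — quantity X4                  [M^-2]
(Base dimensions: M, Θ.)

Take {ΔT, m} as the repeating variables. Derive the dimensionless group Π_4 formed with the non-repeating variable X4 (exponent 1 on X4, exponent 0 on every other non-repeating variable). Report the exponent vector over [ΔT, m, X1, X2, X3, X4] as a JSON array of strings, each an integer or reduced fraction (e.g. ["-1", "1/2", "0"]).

Exponent matrix [M,Θ] × [ΔT,m,X1,X2,X3,X4]:
  M: [ 0  1  3  1  1 -2]
  Θ: [ 1  0 -2  3 -3  0]
RREF → pivots at {ΔT,m} ⇒ r = 2
Repeat: ΔT,m; free: X1,X2,X3,X4
RREF:
  r0: [   1    0   -2    3   -3    0]
  r1: [   0    1    3    1    1   -2]
Fix exponent of X4 at 1, X1 at 0, X2 at 0, X3 at 0; solve each RREF row for its pivot's exponent:
  r0: exp(ΔT) + (0)·1 = 0 ⇒ exp(ΔT) = 0
  r1: exp(m) + (-2)·1 = 0 ⇒ exp(m) = 2
Π_4 = m^2 · X4

["0", "2", "0", "0", "0", "1"]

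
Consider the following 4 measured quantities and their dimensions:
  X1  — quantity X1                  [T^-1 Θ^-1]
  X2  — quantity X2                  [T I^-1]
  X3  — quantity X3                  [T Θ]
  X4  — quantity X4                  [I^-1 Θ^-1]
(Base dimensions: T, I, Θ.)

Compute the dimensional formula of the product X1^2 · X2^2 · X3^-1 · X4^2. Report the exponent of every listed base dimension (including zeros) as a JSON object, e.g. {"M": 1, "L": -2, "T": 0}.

Exponent matrix [T,I,Θ] × [X1,X2,X3,X4]:
  T: [-1  1  1  0]
  I: [ 0 -1  0 -1]
  Θ: [-1  0  1 -1]
  [T]: (2)·-1+(2)·1+(-1)·1+(2)·0 = -1
  [I]: (2)·0+(2)·-1+(-1)·0+(2)·-1 = -4
  [Θ]: (2)·-1+(2)·0+(-1)·1+(2)·-1 = -5
⇒ T^-1 I^-4 Θ^-5

{"T": -1, "I": -4, "Θ": -5}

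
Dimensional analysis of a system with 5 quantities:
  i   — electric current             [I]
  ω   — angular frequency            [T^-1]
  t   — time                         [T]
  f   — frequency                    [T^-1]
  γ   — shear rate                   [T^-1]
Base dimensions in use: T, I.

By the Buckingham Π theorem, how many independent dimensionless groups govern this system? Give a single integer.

Exponent matrix [T,I] × [i,ω,t,f,γ]:
  T: [ 0 -1  1 -1 -1]
  I: [ 1  0  0  0  0]
Row reduction gives pivot columns i,ω; rank = 2
Π count = n − r = 5 − 2 = 3

3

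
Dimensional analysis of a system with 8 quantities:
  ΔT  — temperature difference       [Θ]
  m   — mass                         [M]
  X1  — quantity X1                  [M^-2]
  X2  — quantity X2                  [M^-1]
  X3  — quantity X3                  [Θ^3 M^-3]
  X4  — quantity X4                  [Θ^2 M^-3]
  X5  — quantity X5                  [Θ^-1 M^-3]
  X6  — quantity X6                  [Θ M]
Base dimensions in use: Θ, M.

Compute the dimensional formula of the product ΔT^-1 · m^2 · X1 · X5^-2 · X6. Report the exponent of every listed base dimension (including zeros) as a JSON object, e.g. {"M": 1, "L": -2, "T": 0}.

Write exponents as rows Θ,M / cols ΔT,m,X1,X2,X3,X4,X5,X6:
  Θ: [ 1  0  0  0  3  2 -1  1]
  M: [ 0  1 -2 -1 -3 -3 -3  1]
  [Θ]: (-1)·1+(2)·0+(1)·0+(-2)·-1+(1)·1 = 2
  [M]: (-1)·0+(2)·1+(1)·-2+(-2)·-3+(1)·1 = 7
⇒ Θ^2 M^7

{"Θ": 2, "M": 7}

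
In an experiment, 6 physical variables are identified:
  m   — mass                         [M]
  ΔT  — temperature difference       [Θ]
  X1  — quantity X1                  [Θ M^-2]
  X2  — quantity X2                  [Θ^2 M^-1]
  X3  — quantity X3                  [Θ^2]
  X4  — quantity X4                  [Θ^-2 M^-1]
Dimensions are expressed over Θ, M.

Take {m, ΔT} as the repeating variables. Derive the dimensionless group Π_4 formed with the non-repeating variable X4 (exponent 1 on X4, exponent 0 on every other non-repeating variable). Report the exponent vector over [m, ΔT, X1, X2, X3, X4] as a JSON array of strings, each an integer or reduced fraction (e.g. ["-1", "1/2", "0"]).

["1", "2", "0", "0", "0", "1"]

Dimensional matrix (Θ×M by m×ΔT×X1×X2×X3×X4):
  Θ: [ 0  1  1  2  2 -2]
  M: [ 1  0 -2 -1  0 -1]
RREF → pivots at {m,ΔT} ⇒ r = 2
Pivot set = {m,ΔT}, free = {X1,X2,X3,X4}
RREF:
  r0: [   1    0   -2   -1    0   -1]
  r1: [   0    1    1    2    2   -2]
Fix exponent of X4 at 1, X1 at 0, X2 at 0, X3 at 0; solve each RREF row for its pivot's exponent:
  r0: exp(m) + (-1)·1 = 0 ⇒ exp(m) = 1
  r1: exp(ΔT) + (-2)·1 = 0 ⇒ exp(ΔT) = 2
Π_4 = m · ΔT^2 · X4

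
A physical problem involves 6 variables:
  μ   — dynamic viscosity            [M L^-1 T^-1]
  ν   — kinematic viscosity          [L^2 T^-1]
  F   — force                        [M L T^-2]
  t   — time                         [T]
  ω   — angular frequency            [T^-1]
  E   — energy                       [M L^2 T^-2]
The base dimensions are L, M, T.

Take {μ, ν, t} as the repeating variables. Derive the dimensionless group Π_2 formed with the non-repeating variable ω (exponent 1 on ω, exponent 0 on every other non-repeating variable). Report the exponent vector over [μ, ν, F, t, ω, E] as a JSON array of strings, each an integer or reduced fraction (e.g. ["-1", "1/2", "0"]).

["0", "0", "0", "1", "1", "0"]

Dimensional matrix (L×M×T by μ×ν×F×t×ω×E):
  L: [-1  2  1  0  0  2]
  M: [ 1  0  1  0  0  1]
  T: [-1 -1 -2  1 -1 -2]
Row reduction gives pivot columns μ,ν,t; rank = 3
Repeat: μ,ν,t; free: F,ω,E
RREF:
  r0: [   1    0    1    0    0    1]
  r1: [   0    1    1    0    0  3/2]
  r2: [   0    0    0    1   -1  1/2]
Fix exponent of ω at 1, F at 0, E at 0; solve each RREF row for its pivot's exponent:
  r0: exp(μ) + (0)·1 = 0 ⇒ exp(μ) = 0
  r1: exp(ν) + (0)·1 = 0 ⇒ exp(ν) = 0
  r2: exp(t) + (-1)·1 = 0 ⇒ exp(t) = 1
Π_2 = t · ω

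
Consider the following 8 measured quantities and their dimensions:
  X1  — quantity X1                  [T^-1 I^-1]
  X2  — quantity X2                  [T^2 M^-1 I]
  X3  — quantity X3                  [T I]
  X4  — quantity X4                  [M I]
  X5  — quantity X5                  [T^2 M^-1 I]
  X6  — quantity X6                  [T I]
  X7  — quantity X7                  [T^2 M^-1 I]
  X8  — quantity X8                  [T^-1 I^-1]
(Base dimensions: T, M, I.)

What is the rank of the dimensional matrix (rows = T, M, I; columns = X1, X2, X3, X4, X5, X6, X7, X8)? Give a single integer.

2

Write exponents as rows T,M,I / cols X1,X2,X3,X4,X5,X6,X7,X8:
  T: [-1  2  1  0  2  1  2 -1]
  M: [ 0 -1  0  1 -1  0 -1  0]
  I: [-1  1  1  1  1  1  1 -1]
Echelon form has 2 nonzero rows (pivots: X1,X2)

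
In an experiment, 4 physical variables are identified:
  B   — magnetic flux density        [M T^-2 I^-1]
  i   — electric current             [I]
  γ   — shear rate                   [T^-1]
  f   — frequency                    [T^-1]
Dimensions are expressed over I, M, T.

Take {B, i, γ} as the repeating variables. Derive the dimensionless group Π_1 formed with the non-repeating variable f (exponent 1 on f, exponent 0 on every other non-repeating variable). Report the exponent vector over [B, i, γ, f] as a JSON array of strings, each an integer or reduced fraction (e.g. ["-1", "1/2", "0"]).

["0", "0", "-1", "1"]

Dimensional matrix (I×M×T by B×i×γ×f):
  I: [-1  1  0  0]
  M: [ 1  0  0  0]
  T: [-2  0 -1 -1]
Row reduction gives pivot columns B,i,γ; rank = 3
Pivot set = {B,i,γ}, free = {f}
RREF:
  r0: [   1    0    0    0]
  r1: [   0    1    0    0]
  r2: [   0    0    1    1]
Fix exponent of f at 1; solve each RREF row for its pivot's exponent:
  r0: exp(B) + (0)·1 = 0 ⇒ exp(B) = 0
  r1: exp(i) + (0)·1 = 0 ⇒ exp(i) = 0
  r2: exp(γ) + (1)·1 = 0 ⇒ exp(γ) = -1
Π_1 = γ^-1 · f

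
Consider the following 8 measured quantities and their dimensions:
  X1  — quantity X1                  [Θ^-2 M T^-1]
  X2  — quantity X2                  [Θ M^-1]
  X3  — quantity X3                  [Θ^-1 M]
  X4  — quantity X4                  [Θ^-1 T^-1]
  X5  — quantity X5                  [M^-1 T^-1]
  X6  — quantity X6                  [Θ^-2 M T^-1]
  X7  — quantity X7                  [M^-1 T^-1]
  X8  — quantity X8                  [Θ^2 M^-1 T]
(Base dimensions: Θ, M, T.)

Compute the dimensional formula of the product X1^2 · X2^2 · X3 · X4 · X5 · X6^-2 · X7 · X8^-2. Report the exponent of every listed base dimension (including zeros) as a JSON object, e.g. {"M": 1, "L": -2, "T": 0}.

Write exponents as rows Θ,M,T / cols X1,X2,X3,X4,X5,X6,X7,X8:
  Θ: [-2  1 -1 -1  0 -2  0  2]
  M: [ 1 -1  1  0 -1  1 -1 -1]
  T: [-1  0  0 -1 -1 -1 -1  1]
  [Θ]: (2)·-2+(2)·1+(1)·-1+(1)·-1+(1)·0+(-2)·-2+(1)·0+(-2)·2 = -4
  [M]: (2)·1+(2)·-1+(1)·1+(1)·0+(1)·-1+(-2)·1+(1)·-1+(-2)·-1 = -1
  [T]: (2)·-1+(2)·0+(1)·0+(1)·-1+(1)·-1+(-2)·-1+(1)·-1+(-2)·1 = -5
⇒ Θ^-4 M^-1 T^-5

{"Θ": -4, "M": -1, "T": -5}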